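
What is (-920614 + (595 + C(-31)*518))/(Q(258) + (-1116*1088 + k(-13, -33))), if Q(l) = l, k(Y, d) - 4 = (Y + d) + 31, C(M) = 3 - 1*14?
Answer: 925717/1213961 ≈ 0.76256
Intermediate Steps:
C(M) = -11 (C(M) = 3 - 14 = -11)
k(Y, d) = 35 + Y + d (k(Y, d) = 4 + ((Y + d) + 31) = 4 + (31 + Y + d) = 35 + Y + d)
(-920614 + (595 + C(-31)*518))/(Q(258) + (-1116*1088 + k(-13, -33))) = (-920614 + (595 - 11*518))/(258 + (-1116*1088 + (35 - 13 - 33))) = (-920614 + (595 - 5698))/(258 + (-1214208 - 11)) = (-920614 - 5103)/(258 - 1214219) = -925717/(-1213961) = -925717*(-1/1213961) = 925717/1213961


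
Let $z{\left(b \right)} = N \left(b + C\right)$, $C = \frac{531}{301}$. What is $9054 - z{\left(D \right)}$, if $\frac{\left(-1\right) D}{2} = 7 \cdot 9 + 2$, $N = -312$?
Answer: $- \frac{9317634}{301} \approx -30956.0$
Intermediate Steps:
$D = -130$ ($D = - 2 \left(7 \cdot 9 + 2\right) = - 2 \left(63 + 2\right) = \left(-2\right) 65 = -130$)
$C = \frac{531}{301}$ ($C = 531 \cdot \frac{1}{301} = \frac{531}{301} \approx 1.7641$)
$z{\left(b \right)} = - \frac{165672}{301} - 312 b$ ($z{\left(b \right)} = - 312 \left(b + \frac{531}{301}\right) = - 312 \left(\frac{531}{301} + b\right) = - \frac{165672}{301} - 312 b$)
$9054 - z{\left(D \right)} = 9054 - \left(- \frac{165672}{301} - -40560\right) = 9054 - \left(- \frac{165672}{301} + 40560\right) = 9054 - \frac{12042888}{301} = - \frac{9317634}{301}$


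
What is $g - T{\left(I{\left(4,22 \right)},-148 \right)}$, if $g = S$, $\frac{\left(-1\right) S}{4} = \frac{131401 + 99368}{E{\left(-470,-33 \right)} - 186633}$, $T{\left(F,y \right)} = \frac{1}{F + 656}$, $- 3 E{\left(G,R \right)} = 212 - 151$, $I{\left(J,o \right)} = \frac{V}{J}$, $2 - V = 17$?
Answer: $\frac{1805669003}{365233910} \approx 4.9439$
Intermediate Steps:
$V = -15$ ($V = 2 - 17 = -15$)
$I{\left(J,o \right)} = - \frac{15}{J}$
$E{\left(G,R \right)} = - \frac{61}{3}$ ($E{\left(G,R \right)} = - \frac{212 - 151}{3} = \left(- \frac{1}{3}\right) 61 = - \frac{61}{3}$)
$T{\left(F,y \right)} = \frac{1}{656 + F}$
$S = \frac{692307}{139990}$ ($S = - 4 \frac{131401 + 99368}{- \frac{61}{3} - 186633} = - 4 \frac{230769}{- \frac{559960}{3}} = - 4 \cdot 230769 \left(- \frac{3}{559960}\right) = \left(-4\right) \left(- \frac{692307}{559960}\right) = \frac{692307}{139990} \approx 4.9454$)
$g = \frac{692307}{139990} \approx 4.9454$
$g - T{\left(I{\left(4,22 \right)},-148 \right)} = \frac{692307}{139990} - \frac{1}{656 - \frac{15}{4}} = \frac{692307}{139990} - \frac{1}{\frac{2609}{4}} = \frac{692307}{139990} - \frac{4}{2609} = \frac{1805669003}{365233910}$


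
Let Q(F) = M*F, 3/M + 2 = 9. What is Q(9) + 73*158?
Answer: 80765/7 ≈ 11538.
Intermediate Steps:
M = 3/7 (M = 3/(-2 + 9) = 3/7 ≈ 0.42857)
Q(F) = 3*F/7
Q(9) + 73*158 = (3/7)*9 + 73*158 = 27/7 + 11534 = 80765/7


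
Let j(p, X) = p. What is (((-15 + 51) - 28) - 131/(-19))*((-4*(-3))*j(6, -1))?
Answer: 20376/19 ≈ 1072.4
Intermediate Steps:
(((-15 + 51) - 28) - 131/(-19))*((-4*(-3))*j(6, -1)) = (((-15 + 51) - 28) - 131/(-19))*(-4*(-3)*6) = ((36 - 28) - 131*(-1/19))*(12*6) = (8 + 131/19)*72 = (283/19)*72 = 20376/19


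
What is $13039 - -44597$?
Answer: $57636$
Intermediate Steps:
$13039 - -44597 = 13039 + 44597 = 57636$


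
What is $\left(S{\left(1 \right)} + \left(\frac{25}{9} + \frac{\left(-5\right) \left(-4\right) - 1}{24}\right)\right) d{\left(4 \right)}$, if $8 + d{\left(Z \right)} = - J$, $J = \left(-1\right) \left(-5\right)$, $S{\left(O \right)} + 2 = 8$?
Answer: $- \frac{8957}{72} \approx -124.4$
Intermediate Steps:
$S{\left(O \right)} = 6$ ($S{\left(O \right)} = -2 + 8 = 6$)
$J = 5$
$d{\left(Z \right)} = -13$ ($d{\left(Z \right)} = -8 - 5 = -13$)
$\left(S{\left(1 \right)} + \left(\frac{25}{9} + \frac{\left(-5\right) \left(-4\right) - 1}{24}\right)\right) d{\left(4 \right)} = \left(6 + \left(\frac{25}{9} + \frac{\left(-5\right) \left(-4\right) - 1}{24}\right)\right) \left(-13\right) = \left(6 + \left(25 \cdot \frac{1}{9} + \left(20 - 1\right) \frac{1}{24}\right)\right) \left(-13\right) = \left(6 + \left(\frac{25}{9} + 19 \cdot \frac{1}{24}\right)\right) \left(-13\right) = \left(6 + \left(\frac{25}{9} + \frac{19}{24}\right)\right) \left(-13\right) = \left(6 + \frac{257}{72}\right) \left(-13\right) = \frac{689}{72} \left(-13\right) = - \frac{8957}{72}$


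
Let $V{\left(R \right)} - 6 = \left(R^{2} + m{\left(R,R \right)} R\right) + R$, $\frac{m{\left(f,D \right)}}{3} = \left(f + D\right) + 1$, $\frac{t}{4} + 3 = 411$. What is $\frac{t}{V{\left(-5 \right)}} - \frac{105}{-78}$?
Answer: $\frac{48067}{4186} \approx 11.483$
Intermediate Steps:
$t = 1632$ ($t = -12 + 4 \cdot 411 = -12 + 1644 = 1632$)
$m{\left(f,D \right)} = 3 + 3 D + 3 f$ ($m{\left(f,D \right)} = 3 \left(\left(f + D\right) + 1\right) = 3 \left(\left(D + f\right) + 1\right) = 3 \left(1 + D + f\right) = 3 + 3 D + 3 f$)
$V{\left(R \right)} = 6 + R + R^{2} + R \left(3 + 6 R\right)$ ($V{\left(R \right)} = 6 + \left(\left(R^{2} + \left(3 + 3 R + 3 R\right) R\right) + R\right) = 6 + \left(\left(R^{2} + \left(3 + 6 R\right) R\right) + R\right) = 6 + \left(\left(R^{2} + R \left(3 + 6 R\right)\right) + R\right) = 6 + \left(R + R^{2} + R \left(3 + 6 R\right)\right) = 6 + R + R^{2} + R \left(3 + 6 R\right)$)
$\frac{t}{V{\left(-5 \right)}} - \frac{105}{-78} = \frac{1632}{6 + 4 \left(-5\right) + 7 \left(-5\right)^{2}} - \frac{105}{-78} = \frac{1632}{6 - 20 + 7 \cdot 25} - - \frac{35}{26} = \frac{1632}{6 - 20 + 175} + \frac{35}{26} = \frac{1632}{161} + \frac{35}{26} = \frac{48067}{4186}$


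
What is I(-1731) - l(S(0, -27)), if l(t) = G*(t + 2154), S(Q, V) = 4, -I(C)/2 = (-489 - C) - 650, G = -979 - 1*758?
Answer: 3747262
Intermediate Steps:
G = -1737 (G = -979 - 758 = -1737)
I(C) = 2278 + 2*C (I(C) = -2*((-489 - C) - 650) = -2*(-1139 - C) = 2278 + 2*C)
l(t) = -3741498 - 1737*t (l(t) = -1737*(t + 2154) = -1737*(2154 + t) = -3741498 - 1737*t)
I(-1731) - l(S(0, -27)) = (2278 + 2*(-1731)) - (-3741498 - 1737*4) = (2278 - 3462) - (-3741498 - 6948) = -1184 - 1*(-3748446) = -1184 + 3748446 = 3747262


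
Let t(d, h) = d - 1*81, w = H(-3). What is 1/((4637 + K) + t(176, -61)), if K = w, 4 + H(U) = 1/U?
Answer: 3/14183 ≈ 0.00021152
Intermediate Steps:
H(U) = -4 + 1/U
w = -13/3 (w = -4 + 1/(-3) = -4 - ⅓ = -13/3 ≈ -4.3333)
K = -13/3 ≈ -4.3333
t(d, h) = -81 + d (t(d, h) = d - 81 = -81 + d)
1/((4637 + K) + t(176, -61)) = 1/((4637 - 13/3) + (-81 + 176)) = 1/(13898/3 + 95) = 1/(14183/3) = 3/14183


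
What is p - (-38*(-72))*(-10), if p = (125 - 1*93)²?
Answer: 28384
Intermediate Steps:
p = 1024 (p = (125 - 93)² = 32² = 1024)
p - (-38*(-72))*(-10) = 1024 - (-38*(-72))*(-10) = 1024 - 2736*(-10) = 1024 - 1*(-27360) = 1024 + 27360 = 28384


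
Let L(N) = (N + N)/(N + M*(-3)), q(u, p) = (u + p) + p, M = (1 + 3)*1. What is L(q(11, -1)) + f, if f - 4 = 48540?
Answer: 48538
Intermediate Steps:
M = 4 (M = 4*1 = 4)
q(u, p) = u + 2*p (q(u, p) = (p + u) + p = u + 2*p)
L(N) = 2*N/(-12 + N) (L(N) = (N + N)/(N + 4*(-3)) = (2*N)/(N - 12) = (2*N)/(-12 + N) = 2*N/(-12 + N))
f = 48544 (f = 4 + 48540 = 48544)
L(q(11, -1)) + f = 2*(11 + 2*(-1))/(-12 + (11 + 2*(-1))) + 48544 = 2*(11 - 2)/(-12 + (11 - 2)) + 48544 = 2*9/(-12 + 9) + 48544 = 2*9/(-3) + 48544 = 2*9*(-⅓) + 48544 = -6 + 48544 = 48538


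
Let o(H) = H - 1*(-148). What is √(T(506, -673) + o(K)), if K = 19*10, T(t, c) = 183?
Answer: √521 ≈ 22.825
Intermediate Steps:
K = 190
o(H) = 148 + H (o(H) = H + 148 = 148 + H)
√(T(506, -673) + o(K)) = √(183 + (148 + 190)) = √(183 + 338) = √521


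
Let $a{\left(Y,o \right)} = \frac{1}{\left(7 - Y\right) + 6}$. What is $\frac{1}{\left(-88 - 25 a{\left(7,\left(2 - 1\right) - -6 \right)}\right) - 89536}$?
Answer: $- \frac{6}{537769} \approx -1.1157 \cdot 10^{-5}$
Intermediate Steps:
$a{\left(Y,o \right)} = \frac{1}{13 - Y}$
$\frac{1}{\left(-88 - 25 a{\left(7,\left(2 - 1\right) - -6 \right)}\right) - 89536} = \frac{1}{\left(-88 - 25 \left(- \frac{1}{-13 + 7}\right)\right) - 89536} = \frac{1}{\left(-88 - 25 \left(- \frac{1}{-6}\right)\right) - 89536} = \frac{1}{\left(-88 - 25 \left(\left(-1\right) \left(- \frac{1}{6}\right)\right)\right) - 89536} = \frac{1}{\left(-88 - \frac{25}{6}\right) - 89536} = \frac{1}{- \frac{553}{6} - 89536} = \frac{1}{- \frac{537769}{6}} = - \frac{6}{537769}$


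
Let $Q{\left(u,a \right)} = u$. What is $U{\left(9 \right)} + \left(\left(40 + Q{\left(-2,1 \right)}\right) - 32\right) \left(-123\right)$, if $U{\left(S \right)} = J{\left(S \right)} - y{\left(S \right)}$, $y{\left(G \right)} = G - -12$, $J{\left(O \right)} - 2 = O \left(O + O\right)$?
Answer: $-595$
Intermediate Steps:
$J{\left(O \right)} = 2 + 2 O^{2}$ ($J{\left(O \right)} = 2 + O \left(O + O\right) = 2 + O 2 O = 2 + 2 O^{2}$)
$y{\left(G \right)} = 12 + G$ ($y{\left(G \right)} = G + 12 = 12 + G$)
$U{\left(S \right)} = -10 - S + 2 S^{2}$ ($U{\left(S \right)} = \left(2 + 2 S^{2}\right) - \left(12 + S\right) = -10 - S + 2 S^{2}$)
$U{\left(9 \right)} + \left(\left(40 + Q{\left(-2,1 \right)}\right) - 32\right) \left(-123\right) = \left(-10 - 9 + 2 \cdot 9^{2}\right) + \left(\left(40 - 2\right) - 32\right) \left(-123\right) = \left(-10 - 9 + 2 \cdot 81\right) + \left(38 - 32\right) \left(-123\right) = \left(-10 - 9 + 162\right) + 6 \left(-123\right) = 143 - 738 = -595$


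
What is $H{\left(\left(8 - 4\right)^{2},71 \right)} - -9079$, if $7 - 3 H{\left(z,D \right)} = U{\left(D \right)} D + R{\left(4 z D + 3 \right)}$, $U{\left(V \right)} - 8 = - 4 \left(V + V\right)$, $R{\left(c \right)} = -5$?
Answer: $\frac{67009}{3} \approx 22336.0$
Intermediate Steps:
$U{\left(V \right)} = 8 - 8 V$ ($U{\left(V \right)} = 8 - 4 \left(V + V\right) = 8 - 4 \cdot 2 V = 8 - 8 V$)
$H{\left(z,D \right)} = 4 - \frac{D \left(8 - 8 D\right)}{3}$ ($H{\left(z,D \right)} = \frac{7}{3} - \frac{\left(8 - 8 D\right) D - 5}{3} = \frac{7}{3} - \frac{D \left(8 - 8 D\right) - 5}{3} = \frac{7}{3} - \frac{-5 + D \left(8 - 8 D\right)}{3} = \frac{7}{3} - \left(- \frac{5}{3} + \frac{D \left(8 - 8 D\right)}{3}\right) = 4 - \frac{D \left(8 - 8 D\right)}{3}$)
$H{\left(\left(8 - 4\right)^{2},71 \right)} - -9079 = \left(4 + \frac{8}{3} \cdot 71 \left(-1 + 71\right)\right) - -9079 = \left(4 + \frac{8}{3} \cdot 71 \cdot 70\right) + 9079 = \left(4 + \frac{39760}{3}\right) + 9079 = \frac{39772}{3} + 9079 = \frac{67009}{3}$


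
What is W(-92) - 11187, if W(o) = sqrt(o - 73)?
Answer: -11187 + I*sqrt(165) ≈ -11187.0 + 12.845*I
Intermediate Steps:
W(o) = sqrt(-73 + o)
W(-92) - 11187 = sqrt(-73 - 92) - 11187 = sqrt(-165) - 11187 = I*sqrt(165) - 11187 = -11187 + I*sqrt(165)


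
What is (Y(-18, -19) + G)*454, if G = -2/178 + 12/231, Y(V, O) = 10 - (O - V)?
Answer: 34350548/6853 ≈ 5012.5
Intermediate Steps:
Y(V, O) = 10 + V - O (Y(V, O) = 10 + (V - O) = 10 + V - O)
G = 279/6853 (G = -2*1/178 + 12*(1/231) = -1/89 + 4/77 = 279/6853 ≈ 0.040712)
(Y(-18, -19) + G)*454 = ((10 - 18 - 1*(-19)) + 279/6853)*454 = ((10 - 18 + 19) + 279/6853)*454 = (11 + 279/6853)*454 = (75662/6853)*454 = 34350548/6853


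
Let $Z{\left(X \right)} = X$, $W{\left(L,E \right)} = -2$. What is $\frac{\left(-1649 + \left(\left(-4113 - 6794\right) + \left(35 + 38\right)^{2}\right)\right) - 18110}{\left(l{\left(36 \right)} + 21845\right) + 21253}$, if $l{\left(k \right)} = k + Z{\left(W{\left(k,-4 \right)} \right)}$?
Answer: $- \frac{25337}{43132} \approx -0.58743$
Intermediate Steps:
$l{\left(k \right)} = -2 + k$ ($l{\left(k \right)} = k - 2 = -2 + k$)
$\frac{\left(-1649 + \left(\left(-4113 - 6794\right) + \left(35 + 38\right)^{2}\right)\right) - 18110}{\left(l{\left(36 \right)} + 21845\right) + 21253} = \frac{\left(-1649 + \left(\left(-4113 - 6794\right) + \left(35 + 38\right)^{2}\right)\right) - 18110}{\left(\left(-2 + 36\right) + 21845\right) + 21253} = \frac{\left(-1649 - \left(10907 - 73^{2}\right)\right) - 18110}{\left(34 + 21845\right) + 21253} = \frac{\left(-1649 + \left(-10907 + 5329\right)\right) - 18110}{21879 + 21253} = \frac{\left(-1649 - 5578\right) - 18110}{43132} = \left(-7227 - 18110\right) \frac{1}{43132} = \left(-25337\right) \frac{1}{43132} = - \frac{25337}{43132}$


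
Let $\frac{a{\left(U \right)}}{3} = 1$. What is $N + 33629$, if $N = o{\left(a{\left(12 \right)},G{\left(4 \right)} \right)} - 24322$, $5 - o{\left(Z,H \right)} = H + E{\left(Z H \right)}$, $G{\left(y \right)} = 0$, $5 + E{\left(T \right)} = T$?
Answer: $9317$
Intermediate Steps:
$a{\left(U \right)} = 3$ ($a{\left(U \right)} = 3 \cdot 1 = 3$)
$E{\left(T \right)} = -5 + T$
$o{\left(Z,H \right)} = 10 - H - H Z$ ($o{\left(Z,H \right)} = 5 - \left(H + \left(-5 + Z H\right)\right) = 5 - \left(H + \left(-5 + H Z\right)\right) = 5 - \left(-5 + H + H Z\right) = 10 - H - H Z$)
$N = -24312$ ($N = \left(10 - 0 - 0 \cdot 3\right) - 24322 = \left(10 + 0 + 0\right) - 24322 = 10 - 24322 = -24312$)
$N + 33629 = -24312 + 33629 = 9317$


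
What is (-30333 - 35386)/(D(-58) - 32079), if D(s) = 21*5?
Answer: 65719/31974 ≈ 2.0554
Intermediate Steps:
D(s) = 105
(-30333 - 35386)/(D(-58) - 32079) = (-30333 - 35386)/(105 - 32079) = -65719/(-31974) = -65719*(-1/31974) = 65719/31974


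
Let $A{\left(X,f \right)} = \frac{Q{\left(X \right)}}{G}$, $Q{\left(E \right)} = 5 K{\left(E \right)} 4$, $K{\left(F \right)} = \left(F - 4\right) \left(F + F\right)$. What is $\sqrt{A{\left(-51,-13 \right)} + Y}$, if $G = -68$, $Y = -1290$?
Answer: $14 i \sqrt{15} \approx 54.222 i$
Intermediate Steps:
$K{\left(F \right)} = 2 F \left(-4 + F\right)$ ($K{\left(F \right)} = \left(-4 + F\right) 2 F = 2 F \left(-4 + F\right)$)
$Q{\left(E \right)} = 40 E \left(-4 + E\right)$ ($Q{\left(E \right)} = 5 \cdot 2 E \left(-4 + E\right) 4 = 10 E \left(-4 + E\right) 4 = 40 E \left(-4 + E\right)$)
$A{\left(X,f \right)} = - \frac{10 X \left(-4 + X\right)}{17}$ ($A{\left(X,f \right)} = \frac{40 X \left(-4 + X\right)}{-68} = 40 X \left(-4 + X\right) \left(- \frac{1}{68}\right) = - \frac{10 X \left(-4 + X\right)}{17}$)
$\sqrt{A{\left(-51,-13 \right)} + Y} = \sqrt{\frac{10}{17} \left(-51\right) \left(4 - -51\right) - 1290} = \sqrt{\frac{10}{17} \left(-51\right) \left(4 + 51\right) - 1290} = \sqrt{\frac{10}{17} \left(-51\right) 55 - 1290} = \sqrt{-1650 - 1290} = \sqrt{-2940} = 14 i \sqrt{15}$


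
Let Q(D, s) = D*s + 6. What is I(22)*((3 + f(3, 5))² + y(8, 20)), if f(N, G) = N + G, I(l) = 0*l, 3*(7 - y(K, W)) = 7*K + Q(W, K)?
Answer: 0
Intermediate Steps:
Q(D, s) = 6 + D*s
y(K, W) = 5 - 7*K/3 - K*W/3 (y(K, W) = 7 - (7*K + (6 + W*K))/3 = 7 - (7*K + (6 + K*W))/3 = 7 - (6 + 7*K + K*W)/3 = 7 + (-2 - 7*K/3 - K*W/3) = 5 - 7*K/3 - K*W/3)
I(l) = 0
f(N, G) = G + N
I(22)*((3 + f(3, 5))² + y(8, 20)) = 0*((3 + (5 + 3))² + (5 - 7/3*8 - ⅓*8*20)) = 0*((3 + 8)² + (5 - 56/3 - 160/3)) = 0*(11² - 67) = 0*(121 - 67) = 0*54 = 0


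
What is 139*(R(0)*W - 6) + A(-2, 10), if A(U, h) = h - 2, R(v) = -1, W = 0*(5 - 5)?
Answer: -826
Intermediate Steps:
W = 0 (W = 0*0 = 0)
A(U, h) = -2 + h
139*(R(0)*W - 6) + A(-2, 10) = 139*(-1*0 - 6) + (-2 + 10) = 139*(0 - 6) + 8 = 139*(-6) + 8 = -834 + 8 = -826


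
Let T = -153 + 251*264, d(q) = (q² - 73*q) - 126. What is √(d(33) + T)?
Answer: 3*√7185 ≈ 254.29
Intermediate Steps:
d(q) = -126 + q² - 73*q
T = 66111 (T = -153 + 66264 = 66111)
√(d(33) + T) = √((-126 + 33² - 73*33) + 66111) = √((-126 + 1089 - 2409) + 66111) = √(-1446 + 66111) = √64665 = 3*√7185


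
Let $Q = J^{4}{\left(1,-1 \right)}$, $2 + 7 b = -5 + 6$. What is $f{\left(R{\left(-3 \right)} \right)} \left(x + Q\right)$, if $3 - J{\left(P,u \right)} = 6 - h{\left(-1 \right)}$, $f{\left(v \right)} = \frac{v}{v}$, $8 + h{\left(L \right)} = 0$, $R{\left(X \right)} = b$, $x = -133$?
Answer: $14508$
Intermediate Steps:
$b = - \frac{1}{7}$ ($b = - \frac{2}{7} + \frac{-5 + 6}{7} = - \frac{2}{7} + \frac{1}{7} \cdot 1 = - \frac{2}{7} + \frac{1}{7} = - \frac{1}{7} \approx -0.14286$)
$R{\left(X \right)} = - \frac{1}{7}$
$h{\left(L \right)} = -8$ ($h{\left(L \right)} = -8 + 0 = -8$)
$f{\left(v \right)} = 1$
$J{\left(P,u \right)} = -11$ ($J{\left(P,u \right)} = 3 - \left(6 - -8\right) = 3 - \left(6 + 8\right) = 3 - 14 = -11$)
$Q = 14641$ ($Q = \left(-11\right)^{4} = 14641$)
$f{\left(R{\left(-3 \right)} \right)} \left(x + Q\right) = 1 \left(-133 + 14641\right) = 1 \cdot 14508 = 14508$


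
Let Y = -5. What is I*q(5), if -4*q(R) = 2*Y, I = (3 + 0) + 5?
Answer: 20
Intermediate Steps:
I = 8 (I = 3 + 5 = 8)
q(R) = 5/2 (q(R) = -(-5)/2 = -1/4*(-10) = 5/2)
I*q(5) = 8*(5/2) = 20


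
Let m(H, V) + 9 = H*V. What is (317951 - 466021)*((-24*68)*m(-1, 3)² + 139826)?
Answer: 14093598740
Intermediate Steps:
m(H, V) = -9 + H*V
(317951 - 466021)*((-24*68)*m(-1, 3)² + 139826) = (317951 - 466021)*((-24*68)*(-9 - 1*3)² + 139826) = -148070*(-1632*(-9 - 3)² + 139826) = -148070*(-1632*(-12)² + 139826) = -148070*(-1632*144 + 139826) = -148070*(-235008 + 139826) = -148070*(-95182) = 14093598740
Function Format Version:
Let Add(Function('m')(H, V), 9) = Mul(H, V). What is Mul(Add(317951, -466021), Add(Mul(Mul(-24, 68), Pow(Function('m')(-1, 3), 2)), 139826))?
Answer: 14093598740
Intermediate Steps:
Function('m')(H, V) = Add(-9, Mul(H, V))
Mul(Add(317951, -466021), Add(Mul(Mul(-24, 68), Pow(Function('m')(-1, 3), 2)), 139826)) = Mul(Add(317951, -466021), Add(Mul(Mul(-24, 68), Pow(Add(-9, Mul(-1, 3)), 2)), 139826)) = Mul(-148070, Add(Mul(-1632, Pow(Add(-9, -3), 2)), 139826)) = Mul(-148070, Add(Mul(-1632, Pow(-12, 2)), 139826)) = Mul(-148070, Add(Mul(-1632, 144), 139826)) = Mul(-148070, Add(-235008, 139826)) = Mul(-148070, -95182) = 14093598740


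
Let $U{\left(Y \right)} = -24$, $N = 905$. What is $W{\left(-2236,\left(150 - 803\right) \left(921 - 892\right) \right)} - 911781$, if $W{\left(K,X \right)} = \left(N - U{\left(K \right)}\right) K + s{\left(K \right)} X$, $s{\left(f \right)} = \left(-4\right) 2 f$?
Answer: $-341734081$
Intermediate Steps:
$s{\left(f \right)} = - 8 f$
$W{\left(K,X \right)} = 929 K - 8 K X$ ($W{\left(K,X \right)} = \left(905 - -24\right) K + - 8 K X = \left(905 + 24\right) K - 8 K X = 929 K - 8 K X$)
$W{\left(-2236,\left(150 - 803\right) \left(921 - 892\right) \right)} - 911781 = - 2236 \left(929 - 8 \left(150 - 803\right) \left(921 - 892\right)\right) - 911781 = - 2236 \left(929 - 8 \left(\left(-653\right) 29\right)\right) - 911781 = - 2236 \left(929 - -151496\right) - 911781 = - 2236 \left(929 + 151496\right) - 911781 = \left(-2236\right) 152425 - 911781 = -340822300 - 911781 = -341734081$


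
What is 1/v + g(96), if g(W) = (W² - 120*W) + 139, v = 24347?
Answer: -52711254/24347 ≈ -2165.0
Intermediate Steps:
g(W) = 139 + W² - 120*W
1/v + g(96) = 1/24347 + (139 + 96² - 120*96) = 1/24347 + (139 + 9216 - 11520) = 1/24347 - 2165 = -52711254/24347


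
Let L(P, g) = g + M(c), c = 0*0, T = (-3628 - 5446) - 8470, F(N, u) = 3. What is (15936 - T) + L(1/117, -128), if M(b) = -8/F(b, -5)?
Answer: 100048/3 ≈ 33349.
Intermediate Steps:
T = -17544 (T = -9074 - 8470 = -17544)
c = 0
M(b) = -8/3
L(P, g) = -8/3 + g (L(P, g) = g - 8/3 = -8/3 + g)
(15936 - T) + L(1/117, -128) = (15936 - 1*(-17544)) + (-8/3 - 128) = (15936 + 17544) - 392/3 = 33480 - 392/3 = 100048/3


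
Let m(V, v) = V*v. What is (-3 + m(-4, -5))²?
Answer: 289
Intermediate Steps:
(-3 + m(-4, -5))² = (-3 - 4*(-5))² = (-3 + 20)² = 17² = 289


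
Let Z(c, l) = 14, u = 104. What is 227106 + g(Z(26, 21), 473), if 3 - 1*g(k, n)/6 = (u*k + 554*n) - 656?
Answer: -1349928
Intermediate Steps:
g(k, n) = 3954 - 3324*n - 624*k (g(k, n) = 18 - 6*((104*k + 554*n) - 656) = 18 - 6*(-656 + 104*k + 554*n) = 18 + (3936 - 3324*n - 624*k) = 3954 - 3324*n - 624*k)
227106 + g(Z(26, 21), 473) = 227106 + (3954 - 3324*473 - 624*14) = 227106 + (3954 - 1572252 - 8736) = 227106 - 1577034 = -1349928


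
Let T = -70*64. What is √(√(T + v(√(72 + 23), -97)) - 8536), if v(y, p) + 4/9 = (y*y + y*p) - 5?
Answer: √(-76824 + 3*√(-39514 - 873*√95))/3 ≈ 0.39531 + 92.391*I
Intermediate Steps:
T = -4480
v(y, p) = -49/9 + y² + p*y (v(y, p) = -4/9 + ((y*y + y*p) - 5) = -4/9 + ((y² + p*y) - 5) = -4/9 + (-5 + y² + p*y) = -49/9 + y² + p*y)
√(√(T + v(√(72 + 23), -97)) - 8536) = √(√(-4480 + (-49/9 + (√(72 + 23))² - 97*√(72 + 23))) - 8536) = √(√(-4480 + (-49/9 + (√95)² - 97*√95)) - 8536) = √(√(-4480 + (-49/9 + 95 - 97*√95)) - 8536) = √(√(-4480 + (806/9 - 97*√95)) - 8536) = √(√(-39514/9 - 97*√95) - 8536) = √(-8536 + √(-39514/9 - 97*√95))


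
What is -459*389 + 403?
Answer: -178148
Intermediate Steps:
-459*389 + 403 = -178551 + 403 = -178148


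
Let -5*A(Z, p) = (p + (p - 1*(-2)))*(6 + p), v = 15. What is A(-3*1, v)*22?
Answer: -14784/5 ≈ -2956.8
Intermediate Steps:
A(Z, p) = -(2 + 2*p)*(6 + p)/5 (A(Z, p) = -(p + (p - 1*(-2)))*(6 + p)/5 = -(p + (p + 2))*(6 + p)/5 = -(p + (2 + p))*(6 + p)/5 = -(2 + 2*p)*(6 + p)/5)
A(-3*1, v)*22 = (-12/5 - 14/5*15 - 2/5*15**2)*22 = (-12/5 - 42 - 2/5*225)*22 = (-12/5 - 42 - 90)*22 = -672/5*22 = -14784/5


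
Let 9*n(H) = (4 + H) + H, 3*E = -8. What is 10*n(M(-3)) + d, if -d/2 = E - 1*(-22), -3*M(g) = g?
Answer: -32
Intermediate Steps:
E = -8/3 (E = (1/3)*(-8) = -8/3 ≈ -2.6667)
M(g) = -g/3
n(H) = 4/9 + 2*H/9 (n(H) = ((4 + H) + H)/9 = (4 + 2*H)/9 = 4/9 + 2*H/9)
d = -116/3 (d = -2*(-8/3 - 1*(-22)) = -2*(-8/3 + 22) = -2*58/3 = -116/3 ≈ -38.667)
10*n(M(-3)) + d = 10*(4/9 + 2*(-1/3*(-3))/9) - 116/3 = 10*(4/9 + (2/9)*1) - 116/3 = 10*(4/9 + 2/9) - 116/3 = 10*(2/3) - 116/3 = 20/3 - 116/3 = -32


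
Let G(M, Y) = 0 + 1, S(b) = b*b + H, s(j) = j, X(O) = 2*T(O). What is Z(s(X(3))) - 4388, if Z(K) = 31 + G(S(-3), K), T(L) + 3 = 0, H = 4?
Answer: -4356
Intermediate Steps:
T(L) = -3 (T(L) = -3 + 0 = -3)
X(O) = -6 (X(O) = 2*(-3) = -6)
S(b) = 4 + b**2 (S(b) = b*b + 4 = b**2 + 4 = 4 + b**2)
G(M, Y) = 1
Z(K) = 32 (Z(K) = 31 + 1 = 32)
Z(s(X(3))) - 4388 = 32 - 4388 = -4356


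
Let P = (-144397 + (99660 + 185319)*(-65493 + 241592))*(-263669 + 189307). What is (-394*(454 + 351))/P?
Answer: 158585/1865905154814844 ≈ 8.4991e-11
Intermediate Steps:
P = -3731810309629688 (P = (-144397 + 284979*176099)*(-74362) = (-144397 + 50184516921)*(-74362) = 50184372524*(-74362) = -3731810309629688)
(-394*(454 + 351))/P = -394*(454 + 351)/(-3731810309629688) = -394*805*(-1/3731810309629688) = -317170*(-1/3731810309629688) = 158585/1865905154814844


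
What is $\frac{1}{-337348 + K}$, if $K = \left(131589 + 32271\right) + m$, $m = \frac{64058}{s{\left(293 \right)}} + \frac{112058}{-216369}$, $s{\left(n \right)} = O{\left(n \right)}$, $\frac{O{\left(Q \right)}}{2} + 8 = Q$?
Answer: $- \frac{20555055}{3563755999783} \approx -5.7678 \cdot 10^{-6}$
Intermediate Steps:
$O{\left(Q \right)} = -16 + 2 Q$
$s{\left(n \right)} = -16 + 2 n$
$m = \frac{2299382057}{20555055}$ ($m = \frac{64058}{-16 + 2 \cdot 293} + \frac{112058}{-216369} = \frac{64058}{-16 + 586} + 112058 \left(- \frac{1}{216369}\right) = \frac{64058}{570} - \frac{112058}{216369} = 64058 \cdot \frac{1}{570} - \frac{112058}{216369} = \frac{32029}{285} - \frac{112058}{216369} = \frac{2299382057}{20555055} \approx 111.86$)
$K = \frac{3370450694357}{20555055}$ ($K = \left(131589 + 32271\right) + \frac{2299382057}{20555055} = 163860 + \frac{2299382057}{20555055} = \frac{3370450694357}{20555055} \approx 1.6397 \cdot 10^{5}$)
$\frac{1}{-337348 + K} = \frac{1}{-337348 + \frac{3370450694357}{20555055}} = \frac{1}{- \frac{3563755999783}{20555055}} = - \frac{20555055}{3563755999783}$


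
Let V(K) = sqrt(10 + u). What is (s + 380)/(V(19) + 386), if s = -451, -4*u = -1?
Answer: -109624/595943 + 142*sqrt(41)/595943 ≈ -0.18242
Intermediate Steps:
u = 1/4 (u = -1/4*(-1) = 1/4 ≈ 0.25000)
V(K) = sqrt(41)/2 (V(K) = sqrt(10 + 1/4) = sqrt(41/4) = sqrt(41)/2)
(s + 380)/(V(19) + 386) = (-451 + 380)/(sqrt(41)/2 + 386) = -71/(386 + sqrt(41)/2)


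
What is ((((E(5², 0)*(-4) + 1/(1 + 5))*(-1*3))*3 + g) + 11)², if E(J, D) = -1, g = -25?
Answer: 10609/4 ≈ 2652.3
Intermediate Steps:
((((E(5², 0)*(-4) + 1/(1 + 5))*(-1*3))*3 + g) + 11)² = ((((-1*(-4) + 1/(1 + 5))*(-1*3))*3 - 25) + 11)² = ((((4 + 1/6)*(-3))*3 - 25) + 11)² = ((((4 + ⅙)*(-3))*3 - 25) + 11)² = ((((25/6)*(-3))*3 - 25) + 11)² = ((-25/2*3 - 25) + 11)² = ((-75/2 - 25) + 11)² = (-125/2 + 11)² = (-103/2)² = 10609/4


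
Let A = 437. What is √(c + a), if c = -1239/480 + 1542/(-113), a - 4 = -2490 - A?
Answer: 3*I*√6672176530/4520 ≈ 54.215*I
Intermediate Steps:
a = -2923 (a = 4 + (-2490 - 1*437) = 4 + (-2490 - 437) = 4 - 2927 = -2923)
c = -293389/18080 (c = -1239*1/480 + 1542*(-1/113) = -413/160 - 1542/113 = -293389/18080 ≈ -16.227)
√(c + a) = √(-293389/18080 - 2923) = √(-53141229/18080) = 3*I*√6672176530/4520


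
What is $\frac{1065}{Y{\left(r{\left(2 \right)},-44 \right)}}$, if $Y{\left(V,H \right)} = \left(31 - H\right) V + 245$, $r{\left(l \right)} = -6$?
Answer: $- \frac{213}{41} \approx -5.1951$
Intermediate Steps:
$Y{\left(V,H \right)} = 245 + V \left(31 - H\right)$ ($Y{\left(V,H \right)} = V \left(31 - H\right) + 245 = 245 + V \left(31 - H\right)$)
$\frac{1065}{Y{\left(r{\left(2 \right)},-44 \right)}} = \frac{1065}{245 + 31 \left(-6\right) - \left(-44\right) \left(-6\right)} = \frac{1065}{245 - 186 - 264} = \frac{1065}{-205} = 1065 \left(- \frac{1}{205}\right) = - \frac{213}{41}$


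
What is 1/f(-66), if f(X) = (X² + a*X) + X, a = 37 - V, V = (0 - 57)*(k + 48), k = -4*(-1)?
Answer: -1/193776 ≈ -5.1606e-6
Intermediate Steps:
k = 4
V = -2964 (V = (0 - 57)*(4 + 48) = -57*52 = -2964)
a = 3001 (a = 37 - 1*(-2964) = 37 + 2964 = 3001)
f(X) = X² + 3002*X (f(X) = (X² + 3001*X) + X = X² + 3002*X)
1/f(-66) = 1/(-66*(3002 - 66)) = 1/(-66*2936) = 1/(-193776) = -1/193776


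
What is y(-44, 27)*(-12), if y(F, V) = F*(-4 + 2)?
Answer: -1056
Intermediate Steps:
y(F, V) = -2*F (y(F, V) = F*(-2) = -2*F)
y(-44, 27)*(-12) = -2*(-44)*(-12) = 88*(-12) = -1056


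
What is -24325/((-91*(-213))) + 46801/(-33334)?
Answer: -245427619/92301846 ≈ -2.6590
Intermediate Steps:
-24325/((-91*(-213))) + 46801/(-33334) = -24325/19383 + 46801*(-1/33334) = -24325*1/19383 - 46801/33334 = -3475/2769 - 46801/33334 = -245427619/92301846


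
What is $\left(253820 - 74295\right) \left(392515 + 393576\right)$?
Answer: $141122986775$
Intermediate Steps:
$\left(253820 - 74295\right) \left(392515 + 393576\right) = 179525 \cdot 786091 = 141122986775$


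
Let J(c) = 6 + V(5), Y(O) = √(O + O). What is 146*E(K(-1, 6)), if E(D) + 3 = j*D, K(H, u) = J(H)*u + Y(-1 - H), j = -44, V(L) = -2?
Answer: -154614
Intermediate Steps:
Y(O) = √2*√O (Y(O) = √(2*O) = √2*√O)
J(c) = 4 (J(c) = 6 - 2 = 4)
K(H, u) = 4*u + √2*√(-1 - H)
E(D) = -3 - 44*D
146*E(K(-1, 6)) = 146*(-3 - 44*(√(-2 - 2*(-1)) + 4*6)) = 146*(-3 - 44*(√(-2 + 2) + 24)) = 146*(-3 - 44*(√0 + 24)) = 146*(-3 - 44*(0 + 24)) = 146*(-3 - 44*24) = 146*(-3 - 1056) = 146*(-1059) = -154614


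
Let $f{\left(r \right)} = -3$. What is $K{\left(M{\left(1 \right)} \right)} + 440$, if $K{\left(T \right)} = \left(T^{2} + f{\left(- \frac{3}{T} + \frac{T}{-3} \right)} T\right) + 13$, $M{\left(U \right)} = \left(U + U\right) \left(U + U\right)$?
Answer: $457$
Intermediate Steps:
$M{\left(U \right)} = 4 U^{2}$ ($M{\left(U \right)} = 2 U 2 U = 4 U^{2}$)
$K{\left(T \right)} = 13 + T^{2} - 3 T$ ($K{\left(T \right)} = \left(T^{2} - 3 T\right) + 13 = 13 + T^{2} - 3 T$)
$K{\left(M{\left(1 \right)} \right)} + 440 = \left(13 + \left(4 \cdot 1^{2}\right)^{2} - 3 \cdot 4 \cdot 1^{2}\right) + 440 = \left(13 + \left(4 \cdot 1\right)^{2} - 3 \cdot 4 \cdot 1\right) + 440 = \left(13 + 4^{2} - 12\right) + 440 = \left(13 + 16 - 12\right) + 440 = 17 + 440 = 457$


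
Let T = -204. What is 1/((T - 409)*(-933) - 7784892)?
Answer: -1/7212963 ≈ -1.3864e-7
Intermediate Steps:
1/((T - 409)*(-933) - 7784892) = 1/((-204 - 409)*(-933) - 7784892) = 1/(-613*(-933) - 7784892) = 1/(571929 - 7784892) = 1/(-7212963) = -1/7212963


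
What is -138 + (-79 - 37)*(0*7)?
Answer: -138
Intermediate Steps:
-138 + (-79 - 37)*(0*7) = -138 - 116*0 = -138 + 0 = -138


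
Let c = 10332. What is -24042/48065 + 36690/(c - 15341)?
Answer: -1883931228/240757585 ≈ -7.8250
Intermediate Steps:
-24042/48065 + 36690/(c - 15341) = -24042/48065 + 36690/(10332 - 15341) = -24042*1/48065 + 36690/(-5009) = -24042/48065 + 36690*(-1/5009) = -24042/48065 - 36690/5009 = -1883931228/240757585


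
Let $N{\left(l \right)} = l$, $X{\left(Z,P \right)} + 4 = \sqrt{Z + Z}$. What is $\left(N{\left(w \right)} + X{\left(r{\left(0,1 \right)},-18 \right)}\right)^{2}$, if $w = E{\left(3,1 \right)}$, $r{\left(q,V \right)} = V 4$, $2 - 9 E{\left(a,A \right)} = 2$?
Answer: $24 - 16 \sqrt{2} \approx 1.3726$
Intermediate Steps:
$E{\left(a,A \right)} = 0$ ($E{\left(a,A \right)} = \frac{2}{9} - \frac{2}{9} = 0$)
$r{\left(q,V \right)} = 4 V$
$X{\left(Z,P \right)} = -4 + \sqrt{2} \sqrt{Z}$ ($X{\left(Z,P \right)} = -4 + \sqrt{Z + Z} = -4 + \sqrt{2 Z} = -4 + \sqrt{2} \sqrt{Z}$)
$w = 0$
$\left(N{\left(w \right)} + X{\left(r{\left(0,1 \right)},-18 \right)}\right)^{2} = \left(0 - \left(4 - \sqrt{2} \sqrt{4 \cdot 1}\right)\right)^{2} = \left(0 - \left(4 - \sqrt{2} \sqrt{4}\right)\right)^{2} = \left(0 - \left(4 - \sqrt{2} \cdot 2\right)\right)^{2} = \left(0 - \left(4 - 2 \sqrt{2}\right)\right)^{2} = \left(-4 + 2 \sqrt{2}\right)^{2}$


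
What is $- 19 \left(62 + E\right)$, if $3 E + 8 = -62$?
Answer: $- \frac{2204}{3} \approx -734.67$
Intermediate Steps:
$E = - \frac{70}{3}$ ($E = - \frac{8}{3} + \frac{1}{3} \left(-62\right) = - \frac{8}{3} - \frac{62}{3} = - \frac{70}{3} \approx -23.333$)
$- 19 \left(62 + E\right) = - 19 \left(62 - \frac{70}{3}\right) = \left(-19\right) \frac{116}{3} = - \frac{2204}{3}$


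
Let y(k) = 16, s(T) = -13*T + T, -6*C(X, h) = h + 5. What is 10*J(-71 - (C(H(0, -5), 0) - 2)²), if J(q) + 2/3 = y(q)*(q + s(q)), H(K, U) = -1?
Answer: 1251740/9 ≈ 1.3908e+5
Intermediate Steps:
C(X, h) = -⅚ - h/6 (C(X, h) = -(h + 5)/6 = -(5 + h)/6 = -⅚ - h/6)
s(T) = -12*T
J(q) = -⅔ - 176*q (J(q) = -⅔ + 16*(q - 12*q) = -⅔ + 16*(-11*q) = -⅔ - 176*q)
10*J(-71 - (C(H(0, -5), 0) - 2)²) = 10*(-⅔ - 176*(-71 - ((-⅚ - ⅙*0) - 2)²)) = 10*(-⅔ - 176*(-71 - ((-⅚ + 0) - 2)²)) = 10*(-⅔ - 176*(-71 - (-⅚ - 2)²)) = 10*(-⅔ - 176*(-71 - (-17/6)²)) = 10*(-⅔ - 176*(-71 - 1*289/36)) = 10*(-⅔ - 176*(-71 - 289/36)) = 10*(-⅔ - 176*(-2845/36)) = 10*(-⅔ + 125180/9) = 10*(125174/9) = 1251740/9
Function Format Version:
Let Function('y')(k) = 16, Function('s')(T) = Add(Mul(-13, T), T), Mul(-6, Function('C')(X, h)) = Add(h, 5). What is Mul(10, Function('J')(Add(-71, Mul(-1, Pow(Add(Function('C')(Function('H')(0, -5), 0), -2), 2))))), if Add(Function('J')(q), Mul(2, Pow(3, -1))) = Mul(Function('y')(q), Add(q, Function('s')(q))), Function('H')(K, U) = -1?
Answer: Rational(1251740, 9) ≈ 1.3908e+5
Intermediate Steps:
Function('C')(X, h) = Add(Rational(-5, 6), Mul(Rational(-1, 6), h)) (Function('C')(X, h) = Mul(Rational(-1, 6), Add(h, 5)) = Mul(Rational(-1, 6), Add(5, h)) = Add(Rational(-5, 6), Mul(Rational(-1, 6), h)))
Function('s')(T) = Mul(-12, T)
Function('J')(q) = Add(Rational(-2, 3), Mul(-176, q)) (Function('J')(q) = Add(Rational(-2, 3), Mul(16, Add(q, Mul(-12, q)))) = Add(Rational(-2, 3), Mul(16, Mul(-11, q))) = Add(Rational(-2, 3), Mul(-176, q)))
Mul(10, Function('J')(Add(-71, Mul(-1, Pow(Add(Function('C')(Function('H')(0, -5), 0), -2), 2))))) = Mul(10, Add(Rational(-2, 3), Mul(-176, Add(-71, Mul(-1, Pow(Add(Add(Rational(-5, 6), Mul(Rational(-1, 6), 0)), -2), 2)))))) = Mul(10, Add(Rational(-2, 3), Mul(-176, Add(-71, Mul(-1, Pow(Add(Add(Rational(-5, 6), 0), -2), 2)))))) = Mul(10, Add(Rational(-2, 3), Mul(-176, Add(-71, Mul(-1, Pow(Add(Rational(-5, 6), -2), 2)))))) = Mul(10, Add(Rational(-2, 3), Mul(-176, Add(-71, Mul(-1, Pow(Rational(-17, 6), 2)))))) = Mul(10, Add(Rational(-2, 3), Mul(-176, Add(-71, Mul(-1, Rational(289, 36)))))) = Mul(10, Add(Rational(-2, 3), Mul(-176, Add(-71, Rational(-289, 36))))) = Mul(10, Add(Rational(-2, 3), Mul(-176, Rational(-2845, 36)))) = Mul(10, Add(Rational(-2, 3), Rational(125180, 9))) = Mul(10, Rational(125174, 9)) = Rational(1251740, 9)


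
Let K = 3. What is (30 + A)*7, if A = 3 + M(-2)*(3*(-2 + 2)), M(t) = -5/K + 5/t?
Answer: 231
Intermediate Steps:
M(t) = -5/3 + 5/t
A = 3 (A = 3 + (-5/3 + 5/(-2))*(3*(-2 + 2)) = 3 + (-5/3 + 5*(-½))*(3*0) = 3 + (-5/3 - 5/2)*0 = 3 - 25/6*0 = 3 + 0 = 3)
(30 + A)*7 = (30 + 3)*7 = 33*7 = 231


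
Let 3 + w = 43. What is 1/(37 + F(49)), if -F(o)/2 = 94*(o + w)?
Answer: -1/16695 ≈ -5.9898e-5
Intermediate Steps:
w = 40 (w = -3 + 43 = 40)
F(o) = -7520 - 188*o (F(o) = -188*(o + 40) = -188*(40 + o) = -2*(3760 + 94*o) = -7520 - 188*o)
1/(37 + F(49)) = 1/(37 + (-7520 - 188*49)) = 1/(37 + (-7520 - 9212)) = 1/(37 - 16732) = 1/(-16695) = -1/16695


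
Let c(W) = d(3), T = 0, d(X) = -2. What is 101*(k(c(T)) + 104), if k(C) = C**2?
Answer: 10908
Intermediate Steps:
c(W) = -2
101*(k(c(T)) + 104) = 101*((-2)**2 + 104) = 101*(4 + 104) = 101*108 = 10908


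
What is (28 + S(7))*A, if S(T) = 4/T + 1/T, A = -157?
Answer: -31557/7 ≈ -4508.1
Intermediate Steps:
S(T) = 5/T (S(T) = 4/T + 1/T = 5/T)
(28 + S(7))*A = (28 + 5/7)*(-157) = (201/7)*(-157) = -31557/7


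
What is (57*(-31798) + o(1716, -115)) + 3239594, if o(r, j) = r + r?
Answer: 1430540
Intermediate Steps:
o(r, j) = 2*r
(57*(-31798) + o(1716, -115)) + 3239594 = (57*(-31798) + 2*1716) + 3239594 = (-1812486 + 3432) + 3239594 = -1809054 + 3239594 = 1430540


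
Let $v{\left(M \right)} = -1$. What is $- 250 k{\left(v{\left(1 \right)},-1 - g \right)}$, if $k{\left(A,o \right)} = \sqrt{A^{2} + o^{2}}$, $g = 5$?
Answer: $- 250 \sqrt{37} \approx -1520.7$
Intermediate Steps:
$- 250 k{\left(v{\left(1 \right)},-1 - g \right)} = - 250 \sqrt{\left(-1\right)^{2} + \left(-1 - 5\right)^{2}} = - 250 \sqrt{1 + \left(-1 - 5\right)^{2}} = - 250 \sqrt{1 + \left(-6\right)^{2}} = - 250 \sqrt{1 + 36} = - 250 \sqrt{37}$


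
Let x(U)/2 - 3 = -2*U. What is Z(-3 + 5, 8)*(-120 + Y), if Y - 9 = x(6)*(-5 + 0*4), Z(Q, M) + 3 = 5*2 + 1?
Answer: -168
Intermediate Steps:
x(U) = 6 - 4*U (x(U) = 6 + 2*(-2*U) = 6 - 4*U)
Z(Q, M) = 8 (Z(Q, M) = -3 + (5*2 + 1) = -3 + (10 + 1) = -3 + 11 = 8)
Y = 99 (Y = 9 + (6 - 4*6)*(-5 + 0*4) = 9 + (6 - 24)*(-5 + 0) = 9 - 18*(-5) = 9 + 90 = 99)
Z(-3 + 5, 8)*(-120 + Y) = 8*(-120 + 99) = 8*(-21) = -168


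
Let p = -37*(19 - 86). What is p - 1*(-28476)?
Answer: 30955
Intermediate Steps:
p = 2479 (p = -37*(-67) = 2479)
p - 1*(-28476) = 2479 - 1*(-28476) = 2479 + 28476 = 30955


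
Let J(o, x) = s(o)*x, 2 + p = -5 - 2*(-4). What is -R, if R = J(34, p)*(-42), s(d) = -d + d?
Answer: 0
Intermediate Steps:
s(d) = 0
p = 1 (p = -2 + (-5 - 2*(-4)) = -2 + (-5 + 8) = -2 + 3 = 1)
J(o, x) = 0 (J(o, x) = 0*x = 0)
R = 0 (R = 0*(-42) = 0)
-R = -1*0 = 0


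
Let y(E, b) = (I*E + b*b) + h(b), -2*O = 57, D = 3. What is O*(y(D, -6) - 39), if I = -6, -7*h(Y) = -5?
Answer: 4047/7 ≈ 578.14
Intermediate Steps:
h(Y) = 5/7 (h(Y) = -⅐*(-5) = 5/7)
O = -57/2 (O = -½*57 = -57/2 ≈ -28.500)
y(E, b) = 5/7 + b² - 6*E (y(E, b) = (-6*E + b*b) + 5/7 = (-6*E + b²) + 5/7 = (b² - 6*E) + 5/7 = 5/7 + b² - 6*E)
O*(y(D, -6) - 39) = -57*((5/7 + (-6)² - 6*3) - 39)/2 = -57*((5/7 + 36 - 18) - 39)/2 = -57*(131/7 - 39)/2 = -57/2*(-142/7) = 4047/7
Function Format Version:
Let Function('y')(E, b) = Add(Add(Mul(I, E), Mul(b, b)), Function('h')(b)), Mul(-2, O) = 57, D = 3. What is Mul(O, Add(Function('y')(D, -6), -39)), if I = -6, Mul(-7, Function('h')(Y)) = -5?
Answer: Rational(4047, 7) ≈ 578.14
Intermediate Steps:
Function('h')(Y) = Rational(5, 7) (Function('h')(Y) = Mul(Rational(-1, 7), -5) = Rational(5, 7))
O = Rational(-57, 2) (O = Mul(Rational(-1, 2), 57) = Rational(-57, 2) ≈ -28.500)
Function('y')(E, b) = Add(Rational(5, 7), Pow(b, 2), Mul(-6, E)) (Function('y')(E, b) = Add(Add(Mul(-6, E), Mul(b, b)), Rational(5, 7)) = Add(Add(Mul(-6, E), Pow(b, 2)), Rational(5, 7)) = Add(Add(Pow(b, 2), Mul(-6, E)), Rational(5, 7)) = Add(Rational(5, 7), Pow(b, 2), Mul(-6, E)))
Mul(O, Add(Function('y')(D, -6), -39)) = Mul(Rational(-57, 2), Add(Add(Rational(5, 7), Pow(-6, 2), Mul(-6, 3)), -39)) = Mul(Rational(-57, 2), Add(Add(Rational(5, 7), 36, -18), -39)) = Mul(Rational(-57, 2), Add(Rational(131, 7), -39)) = Mul(Rational(-57, 2), Rational(-142, 7)) = Rational(4047, 7)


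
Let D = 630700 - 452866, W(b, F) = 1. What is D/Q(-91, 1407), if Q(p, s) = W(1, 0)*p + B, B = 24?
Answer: -177834/67 ≈ -2654.2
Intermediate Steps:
Q(p, s) = 24 + p (Q(p, s) = 1*p + 24 = p + 24 = 24 + p)
D = 177834
D/Q(-91, 1407) = 177834/(24 - 91) = 177834/(-67) = 177834*(-1/67) = -177834/67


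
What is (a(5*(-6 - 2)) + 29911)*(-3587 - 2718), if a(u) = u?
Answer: -188336655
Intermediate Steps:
(a(5*(-6 - 2)) + 29911)*(-3587 - 2718) = (5*(-6 - 2) + 29911)*(-3587 - 2718) = (5*(-8) + 29911)*(-6305) = (-40 + 29911)*(-6305) = 29871*(-6305) = -188336655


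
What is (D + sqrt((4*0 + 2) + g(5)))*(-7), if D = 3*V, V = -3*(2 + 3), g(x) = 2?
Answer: 301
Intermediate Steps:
V = -15 (V = -3*5 = -15)
D = -45 (D = 3*(-15) = -45)
(D + sqrt((4*0 + 2) + g(5)))*(-7) = (-45 + sqrt((4*0 + 2) + 2))*(-7) = (-45 + sqrt((0 + 2) + 2))*(-7) = (-45 + sqrt(2 + 2))*(-7) = (-45 + sqrt(4))*(-7) = (-45 + 2)*(-7) = -43*(-7) = 301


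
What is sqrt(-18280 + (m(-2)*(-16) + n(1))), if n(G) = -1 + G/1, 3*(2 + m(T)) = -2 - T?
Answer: 2*I*sqrt(4562) ≈ 135.09*I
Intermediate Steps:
m(T) = -8/3 - T/3 (m(T) = -2 + (-2 - T)/3 = -2 + (-2/3 - T/3) = -8/3 - T/3)
n(G) = -1 + G (n(G) = -1 + G*1 = -1 + G)
sqrt(-18280 + (m(-2)*(-16) + n(1))) = sqrt(-18280 + ((-8/3 - 1/3*(-2))*(-16) + (-1 + 1))) = sqrt(-18280 + ((-8/3 + 2/3)*(-16) + 0)) = sqrt(-18280 + (-2*(-16) + 0)) = sqrt(-18280 + (32 + 0)) = sqrt(-18280 + 32) = sqrt(-18248) = 2*I*sqrt(4562)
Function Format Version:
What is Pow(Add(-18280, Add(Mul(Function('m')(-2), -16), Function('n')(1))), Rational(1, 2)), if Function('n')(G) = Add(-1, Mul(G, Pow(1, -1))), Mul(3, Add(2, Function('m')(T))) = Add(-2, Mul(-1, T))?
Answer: Mul(2, I, Pow(4562, Rational(1, 2))) ≈ Mul(135.09, I)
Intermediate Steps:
Function('m')(T) = Add(Rational(-8, 3), Mul(Rational(-1, 3), T)) (Function('m')(T) = Add(-2, Mul(Rational(1, 3), Add(-2, Mul(-1, T)))) = Add(-2, Add(Rational(-2, 3), Mul(Rational(-1, 3), T))) = Add(Rational(-8, 3), Mul(Rational(-1, 3), T)))
Function('n')(G) = Add(-1, G) (Function('n')(G) = Add(-1, Mul(G, 1)) = Add(-1, G))
Pow(Add(-18280, Add(Mul(Function('m')(-2), -16), Function('n')(1))), Rational(1, 2)) = Pow(Add(-18280, Add(Mul(Add(Rational(-8, 3), Mul(Rational(-1, 3), -2)), -16), Add(-1, 1))), Rational(1, 2)) = Pow(Add(-18280, Add(Mul(Add(Rational(-8, 3), Rational(2, 3)), -16), 0)), Rational(1, 2)) = Pow(Add(-18280, Add(Mul(-2, -16), 0)), Rational(1, 2)) = Pow(Add(-18280, Add(32, 0)), Rational(1, 2)) = Pow(Add(-18280, 32), Rational(1, 2)) = Pow(-18248, Rational(1, 2)) = Mul(2, I, Pow(4562, Rational(1, 2)))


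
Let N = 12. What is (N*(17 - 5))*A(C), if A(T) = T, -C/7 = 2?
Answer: -2016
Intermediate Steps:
C = -14 (C = -7*2 = -14)
(N*(17 - 5))*A(C) = (12*(17 - 5))*(-14) = (12*12)*(-14) = 144*(-14) = -2016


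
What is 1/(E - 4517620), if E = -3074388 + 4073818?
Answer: -1/3518190 ≈ -2.8424e-7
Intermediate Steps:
E = 999430
1/(E - 4517620) = 1/(999430 - 4517620) = 1/(-3518190) = -1/3518190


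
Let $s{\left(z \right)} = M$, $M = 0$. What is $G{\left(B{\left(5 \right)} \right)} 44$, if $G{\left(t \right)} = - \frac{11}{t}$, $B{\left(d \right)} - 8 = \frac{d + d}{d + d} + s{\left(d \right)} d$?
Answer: $- \frac{484}{9} \approx -53.778$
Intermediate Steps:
$s{\left(z \right)} = 0$
$B{\left(d \right)} = 9$ ($B{\left(d \right)} = 8 + \left(\frac{d + d}{d + d} + 0 d\right) = 8 + \left(\frac{2 d}{2 d} + 0\right) = 8 + \left(2 d \frac{1}{2 d} + 0\right) = 8 + \left(1 + 0\right) = 8 + 1 = 9$)
$G{\left(B{\left(5 \right)} \right)} 44 = - \frac{11}{9} \cdot 44 = \left(-11\right) \frac{1}{9} \cdot 44 = \left(- \frac{11}{9}\right) 44 = - \frac{484}{9}$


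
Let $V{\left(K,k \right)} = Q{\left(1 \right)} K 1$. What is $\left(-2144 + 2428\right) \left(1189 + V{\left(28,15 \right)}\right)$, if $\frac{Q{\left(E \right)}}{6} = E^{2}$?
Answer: $385388$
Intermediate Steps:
$Q{\left(E \right)} = 6 E^{2}$
$V{\left(K,k \right)} = 6 K$ ($V{\left(K,k \right)} = 6 \cdot 1^{2} K 1 = 6 \cdot 1 K 1 = 6 K 1 = 6 K$)
$\left(-2144 + 2428\right) \left(1189 + V{\left(28,15 \right)}\right) = \left(-2144 + 2428\right) \left(1189 + 6 \cdot 28\right) = 284 \left(1189 + 168\right) = 284 \cdot 1357 = 385388$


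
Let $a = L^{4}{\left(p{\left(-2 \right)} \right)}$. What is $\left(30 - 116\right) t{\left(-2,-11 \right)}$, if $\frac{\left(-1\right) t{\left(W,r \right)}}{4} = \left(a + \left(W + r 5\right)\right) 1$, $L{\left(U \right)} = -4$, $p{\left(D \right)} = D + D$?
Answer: $68456$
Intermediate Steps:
$p{\left(D \right)} = 2 D$
$a = 256$ ($a = \left(-4\right)^{4} = 256$)
$t{\left(W,r \right)} = -1024 - 20 r - 4 W$ ($t{\left(W,r \right)} = - 4 \left(256 + \left(W + r 5\right)\right) 1 = - 4 \left(256 + \left(W + 5 r\right)\right) 1 = - 4 \left(256 + W + 5 r\right) 1 = - 4 \left(256 + W + 5 r\right) = -1024 - 20 r - 4 W$)
$\left(30 - 116\right) t{\left(-2,-11 \right)} = \left(30 - 116\right) \left(-1024 - -220 - -8\right) = - 86 \left(-1024 + 220 + 8\right) = \left(-86\right) \left(-796\right) = 68456$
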